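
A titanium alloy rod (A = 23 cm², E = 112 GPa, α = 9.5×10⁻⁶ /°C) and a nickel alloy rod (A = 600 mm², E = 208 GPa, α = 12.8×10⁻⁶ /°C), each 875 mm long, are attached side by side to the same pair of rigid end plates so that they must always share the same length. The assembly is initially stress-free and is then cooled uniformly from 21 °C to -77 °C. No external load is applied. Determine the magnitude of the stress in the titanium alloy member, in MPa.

σ ≈ 11.8 MPa (compressive)

Equilibrium of a rigid end plate with no external load gives equal and opposite internal forces ±P in the two members. Since α_{nickel alloy} > α_{titanium alloy}, cooling drives the nickel alloy into tension and the titanium alloy into compression.
Compatibility of the two members (thermal + elastic change equal): (α₁ − α₂)ΔT = P·[1/(A₁E₁) + 1/(A₂E₂)].
|α₁ − α₂|·ΔT = 3.3×10⁻⁶ × 98 = 0.0003234.
1/(A₁E₁) + 1/(A₂E₂) = 1/(2300×112×10³) + 1/(600×208×10³) = 1.189×10⁻⁸ N⁻¹.
P = 0.0003234 / 1.189×10⁻⁸ = 27190 N = 27.19 kN.
σ_{titanium alloy} = P/A₁ = 27190/2300 = 11.82 MPa, compressive.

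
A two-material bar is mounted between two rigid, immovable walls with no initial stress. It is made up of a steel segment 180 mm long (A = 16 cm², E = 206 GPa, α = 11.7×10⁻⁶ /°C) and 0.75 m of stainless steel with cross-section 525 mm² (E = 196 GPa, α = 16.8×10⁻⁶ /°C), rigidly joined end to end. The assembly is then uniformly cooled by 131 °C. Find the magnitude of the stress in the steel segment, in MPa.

If the supports were absent, the total length change would be Σ αᵢΔT Lᵢ = 11.7×10⁻⁶×131×180 + 16.8×10⁻⁶×131×750 = 1.926 mm.
Since the ends are fixed, an axial force P builds up, equal in every segment, with P · Σ Lᵢ/(AᵢEᵢ) = δ_free.
Σ Lᵢ/(AᵢEᵢ) = 180/(1600×206×10³) + 750/(525×196×10³) = 7.835×10⁻⁶ mm/N.
Hence P = δ_free / Σ(L/AE) = 1.926/7.835×10⁻⁶ = 245.9 kN (tensile).
σ_{steel} = P / A = 245900 / 1600 = 153.7 MPa.

σ ≈ 154 MPa (tensile)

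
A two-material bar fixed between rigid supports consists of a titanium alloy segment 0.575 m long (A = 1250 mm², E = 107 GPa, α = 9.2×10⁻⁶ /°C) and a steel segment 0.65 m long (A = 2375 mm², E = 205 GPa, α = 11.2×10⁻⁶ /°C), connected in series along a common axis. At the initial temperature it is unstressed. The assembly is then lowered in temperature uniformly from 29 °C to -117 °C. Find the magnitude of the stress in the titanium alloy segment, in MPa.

σ ≈ 261 MPa (tensile)

If the supports were absent, the total length change would be Σ αᵢΔT Lᵢ = 9.2×10⁻⁶×146×575 + 11.2×10⁻⁶×146×650 = 1.835 mm.
The walls prevent any net length change, so an axial force P (same in every segment) develops. Compatibility: P · Σ Lᵢ/(AᵢEᵢ) = δ_free.
The series flexibility is Σ Lᵢ/(AᵢEᵢ) = 575/(1250×107×10³) + 650/(2375×205×10³) = 5.634×10⁻⁶ mm/N.
Hence P = δ_free / Σ(L/AE) = 1.835/5.634×10⁻⁶ = 325.7 kN (tensile).
σ_{titanium alloy} = P / A = 325700 / 1250 = 260.6 MPa.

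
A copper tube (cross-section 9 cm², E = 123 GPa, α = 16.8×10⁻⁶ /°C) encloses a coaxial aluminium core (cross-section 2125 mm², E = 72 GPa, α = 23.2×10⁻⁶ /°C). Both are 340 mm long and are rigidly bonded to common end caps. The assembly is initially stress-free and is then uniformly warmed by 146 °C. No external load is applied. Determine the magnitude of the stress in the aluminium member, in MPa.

σ ≈ 28.2 MPa (compressive)

Equilibrium of a rigid end plate with no external load gives equal and opposite internal forces ±P in the two members. Since α_{aluminium} > α_{copper}, heating drives the aluminium into compression and the copper into tension.
Setting the final lengths equal and cancelling L: (α₁ − α₂)ΔT = P/(A₁E₁) + P/(A₂E₂).
|α₁ − α₂|·ΔT = 6.4×10⁻⁶ × 146 = 0.0009344.
1/(A₁E₁) + 1/(A₂E₂) = 1/(900×123×10³) + 1/(2125×72×10³) = 1.557×10⁻⁸ N⁻¹.
P = 0.0009344 / 1.557×10⁻⁸ = 60020 N = 60.02 kN.
σ_{aluminium} = P/A₂ = 60020/2125 = 28.24 MPa, compressive.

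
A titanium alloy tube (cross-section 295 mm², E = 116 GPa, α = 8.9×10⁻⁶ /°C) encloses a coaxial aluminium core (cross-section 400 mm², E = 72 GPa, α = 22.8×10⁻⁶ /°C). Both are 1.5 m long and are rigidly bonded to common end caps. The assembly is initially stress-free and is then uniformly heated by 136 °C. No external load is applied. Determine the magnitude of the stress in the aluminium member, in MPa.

The aluminium has the larger α, so on heating it would change length more than the titanium alloy if both were free. The rigid plates force a common final length, so the aluminium is put into compression and the titanium alloy into tension, with equal and opposite forces P (no external load).
Equating the net (thermal + elastic) strains gives |α₁ − α₂|·ΔT = P·[1/(A₁E₁) + 1/(A₂E₂)].
|α₁ − α₂|·ΔT = 13.9×10⁻⁶ × 136 = 0.00189.
1/(A₁E₁) + 1/(A₂E₂) = 1/(295×116×10³) + 1/(400×72×10³) = 6.394×10⁻⁸ N⁻¹.
So P = 0.00189 / 6.394×10⁻⁸ = 29.56 kN.
σ_{aluminium} = P/A₂ = 29560/400 = 73.91 MPa, compressive.

σ ≈ 73.9 MPa (compressive)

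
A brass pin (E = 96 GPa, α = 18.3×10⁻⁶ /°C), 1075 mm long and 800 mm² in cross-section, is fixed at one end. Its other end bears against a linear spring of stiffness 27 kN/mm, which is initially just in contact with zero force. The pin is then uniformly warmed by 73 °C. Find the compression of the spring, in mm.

δ ≈ 1.04 mm

The unrestrained thermal change is αΔT L = 18.3×10⁻⁶ × 73 × 1075 = 1.436 mm.
Let P be the compressive force at the spring. The pin shortens elastically by PL/(AE) and the spring compresses by P/k; together these equal δ_free.
P [ L/(AE) + 1/k ] = δ_free → P [ 1075/(800×96×10³) + 1/(27×10³) ] = 1.436.
P = 1.436 / 5.103×10⁻⁵ = 28140 N.
Spring compression = P/k = 28140/(27×10³) = 1.042 mm.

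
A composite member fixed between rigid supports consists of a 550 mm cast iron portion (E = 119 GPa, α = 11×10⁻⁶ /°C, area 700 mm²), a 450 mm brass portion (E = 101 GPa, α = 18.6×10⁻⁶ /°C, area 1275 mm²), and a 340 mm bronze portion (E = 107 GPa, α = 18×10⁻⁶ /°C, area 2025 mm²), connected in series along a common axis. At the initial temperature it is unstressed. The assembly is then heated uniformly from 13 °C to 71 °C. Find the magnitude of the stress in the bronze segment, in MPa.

Free thermal expansion of the whole bar: Σ αᵢΔT Lᵢ = 11×10⁻⁶×58×550 + 18.6×10⁻⁶×58×450 + 18×10⁻⁶×58×340 = 1.191 mm.
The rigid supports impose zero overall length change; the single axial force P common to all segments must satisfy P Σ Lᵢ/(AᵢEᵢ) = δ_free.
Σ Lᵢ/(AᵢEᵢ) = 550/(700×119×10³) + 450/(1275×101×10³) + 340/(2025×107×10³) = 1.167×10⁻⁵ mm/N.
Hence P = δ_free / Σ(L/AE) = 1.191/1.167×10⁻⁵ = 102.1 kN (compressive).
σ_{bronze} = P / A = 102100 / 2025 = 50.43 MPa.

σ ≈ 50.4 MPa (compressive)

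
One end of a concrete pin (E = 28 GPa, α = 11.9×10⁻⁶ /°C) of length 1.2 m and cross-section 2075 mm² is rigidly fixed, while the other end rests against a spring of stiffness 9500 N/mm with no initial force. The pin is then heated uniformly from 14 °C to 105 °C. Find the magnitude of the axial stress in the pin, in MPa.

σ ≈ 4.97 MPa (compressive)

The unrestrained thermal change is αΔT L = 11.9×10⁻⁶ × 91 × 1200 = 1.299 mm.
With a force P in the spring, the elastic change of the pin is PL/(AE) and that of the spring is P/k; compatibility requires their sum to equal δ_free.
So P = δ_free / [L/(AE) + 1/k] = 1.299 / [ 1200/(2075×28×10³) + 1/(9500) ].
P = 1.299 / 0.0001259 = 10320 N.
σ = P/A = 10320/2075 = 4.974 MPa.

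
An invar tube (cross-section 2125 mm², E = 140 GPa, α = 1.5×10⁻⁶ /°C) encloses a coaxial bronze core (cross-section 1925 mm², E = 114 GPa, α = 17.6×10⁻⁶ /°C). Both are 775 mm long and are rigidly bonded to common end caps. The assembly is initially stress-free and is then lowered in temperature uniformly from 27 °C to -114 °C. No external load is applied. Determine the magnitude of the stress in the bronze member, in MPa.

The bronze has the larger α, so on cooling it would change length more than the invar if both were free. The rigid plates force a common final length, so the bronze is put into tension and the invar into compression, with equal and opposite forces P (no external load).
Equating the net (thermal + elastic) strains gives |α₁ − α₂|·ΔT = P·[1/(A₁E₁) + 1/(A₂E₂)].
|α₁ − α₂|·ΔT = 16.1×10⁻⁶ × 141 = 0.00227.
1/(A₁E₁) + 1/(A₂E₂) = 1/(2125×140×10³) + 1/(1925×114×10³) = 7.918×10⁻⁹ N⁻¹.
P = 0.00227 / 7.918×10⁻⁹ = 286700 N = 286.7 kN.
σ_{bronze} = P/A₂ = 286700/1925 = 148.9 MPa, tensile.

σ ≈ 149 MPa (tensile)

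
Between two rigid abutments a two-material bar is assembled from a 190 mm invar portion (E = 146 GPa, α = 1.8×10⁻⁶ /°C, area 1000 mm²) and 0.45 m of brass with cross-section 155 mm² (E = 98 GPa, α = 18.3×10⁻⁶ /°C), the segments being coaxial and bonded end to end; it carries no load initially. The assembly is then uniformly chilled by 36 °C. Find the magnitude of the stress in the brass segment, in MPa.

σ ≈ 64.4 MPa (tensile)

Free thermal contraction of the whole bar: Σ αᵢΔT Lᵢ = 1.8×10⁻⁶×36×190 + 18.3×10⁻⁶×36×450 = 0.3088 mm.
Since the ends are fixed, an axial force P builds up, equal in every segment, with P · Σ Lᵢ/(AᵢEᵢ) = δ_free.
The series flexibility is Σ Lᵢ/(AᵢEᵢ) = 190/(1000×146×10³) + 450/(155×98×10³) = 3.093×10⁻⁵ mm/N.
P = 0.3088 / 3.093×10⁻⁵ = 9984 N = 9.984 kN, tensile.
σ_{brass} = P / A = 9984 / 155 = 64.41 MPa.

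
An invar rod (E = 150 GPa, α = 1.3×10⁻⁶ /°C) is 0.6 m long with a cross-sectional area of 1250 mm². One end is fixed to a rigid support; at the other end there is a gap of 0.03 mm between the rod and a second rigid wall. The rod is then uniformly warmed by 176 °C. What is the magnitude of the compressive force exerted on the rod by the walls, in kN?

Unrestrained expansion: δ_free = αΔT L = 1.3×10⁻⁶ × 176 × 600 = 0.1373 mm.
After closing the 0.03 mm clearance, 0.1373 − 0.03 = 0.1073 mm of expansion remains to be suppressed by the wall.
Compatibility: PL/(AE) = 0.1073 mm, so σ = P/A = E × (0.1073/600) = 26.82 MPa.
P = σA = 26.82 × 1250 = 33.53 kN.

P ≈ 33.5 kN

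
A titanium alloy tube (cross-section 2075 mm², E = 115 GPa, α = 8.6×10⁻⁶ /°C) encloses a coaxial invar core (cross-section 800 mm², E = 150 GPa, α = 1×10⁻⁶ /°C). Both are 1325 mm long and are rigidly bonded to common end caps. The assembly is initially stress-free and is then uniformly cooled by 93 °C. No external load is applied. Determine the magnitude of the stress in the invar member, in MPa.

Both members must finish at the same length. With the larger α, the titanium alloy tends to over-contract; the plates restrain it, putting the titanium alloy in tension and the invar in compression. With no external load the two internal forces are equal and opposite, magnitude P.
Setting the final lengths equal and cancelling L: (α₁ − α₂)ΔT = P/(A₁E₁) + P/(A₂E₂).
|α₁ − α₂|·ΔT = 7.6×10⁻⁶ × 93 = 0.0007068.
1/(A₁E₁) + 1/(A₂E₂) = 1/(2075×115×10³) + 1/(800×150×10³) = 1.252×10⁻⁸ N⁻¹.
P = 0.0007068 / 1.252×10⁻⁸ = 56440 N = 56.44 kN.
σ_{invar} = P/A₂ = 56440/800 = 70.54 MPa, compressive.

σ ≈ 70.5 MPa (compressive)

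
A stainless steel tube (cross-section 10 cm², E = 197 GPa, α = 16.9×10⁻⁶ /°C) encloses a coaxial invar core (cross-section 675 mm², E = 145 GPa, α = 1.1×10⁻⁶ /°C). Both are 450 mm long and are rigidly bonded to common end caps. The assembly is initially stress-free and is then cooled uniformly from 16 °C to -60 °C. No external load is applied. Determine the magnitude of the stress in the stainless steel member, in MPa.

The stainless steel has the larger α, so on cooling it would change length more than the invar if both were free. The rigid plates force a common final length, so the stainless steel is put into tension and the invar into compression, with equal and opposite forces P (no external load).
Compatibility of the two members (thermal + elastic change equal): (α₁ − α₂)ΔT = P·[1/(A₁E₁) + 1/(A₂E₂)].
|α₁ − α₂|·ΔT = 15.8×10⁻⁶ × 76 = 0.001201.
1/(A₁E₁) + 1/(A₂E₂) = 1/(1000×197×10³) + 1/(675×145×10³) = 1.529×10⁻⁸ N⁻¹.
P = 0.001201 / 1.529×10⁻⁸ = 78520 N = 78.52 kN.
σ_{stainless steel} = P/A₁ = 78520/1000 = 78.52 MPa, tensile.

σ ≈ 78.5 MPa (tensile)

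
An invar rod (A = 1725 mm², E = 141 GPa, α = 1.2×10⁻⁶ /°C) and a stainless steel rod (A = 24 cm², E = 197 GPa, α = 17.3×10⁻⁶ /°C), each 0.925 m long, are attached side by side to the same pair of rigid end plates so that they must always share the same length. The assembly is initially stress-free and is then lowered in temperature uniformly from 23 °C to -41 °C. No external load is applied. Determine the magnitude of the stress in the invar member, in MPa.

σ ≈ 95.9 MPa (compressive)

The stainless steel has the larger α, so on cooling it would change length more than the invar if both were free. The rigid plates force a common final length, so the stainless steel is put into tension and the invar into compression, with equal and opposite forces P (no external load).
Setting the final lengths equal and cancelling L: (α₁ − α₂)ΔT = P/(A₁E₁) + P/(A₂E₂).
|α₁ − α₂|·ΔT = 16.1×10⁻⁶ × 64 = 0.00103.
1/(A₁E₁) + 1/(A₂E₂) = 1/(1725×141×10³) + 1/(2400×197×10³) = 6.226×10⁻⁹ N⁻¹.
So P = 0.00103 / 6.226×10⁻⁹ = 165.5 kN.
σ_{invar} = P/A₁ = 165500/1725 = 95.93 MPa, compressive.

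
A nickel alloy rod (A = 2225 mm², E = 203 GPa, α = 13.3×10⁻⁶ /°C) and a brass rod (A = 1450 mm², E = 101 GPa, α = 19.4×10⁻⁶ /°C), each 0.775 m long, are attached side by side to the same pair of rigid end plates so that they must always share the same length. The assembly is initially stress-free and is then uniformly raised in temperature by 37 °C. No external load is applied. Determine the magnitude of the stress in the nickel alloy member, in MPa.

σ ≈ 11.2 MPa (tensile)

Both members must finish at the same length. With the larger α, the brass tends to over-expand; the plates restrain it, putting the brass in compression and the nickel alloy in tension. With no external load the two internal forces are equal and opposite, magnitude P.
Setting the final lengths equal and cancelling L: (α₁ − α₂)ΔT = P/(A₁E₁) + P/(A₂E₂).
|α₁ − α₂|·ΔT = 6.1×10⁻⁶ × 37 = 0.0002257.
1/(A₁E₁) + 1/(A₂E₂) = 1/(2225×203×10³) + 1/(1450×101×10³) = 9.042×10⁻⁹ N⁻¹.
So P = 0.0002257 / 9.042×10⁻⁹ = 24.96 kN.
σ_{nickel alloy} = P/A₁ = 24960/2225 = 11.22 MPa, tensile.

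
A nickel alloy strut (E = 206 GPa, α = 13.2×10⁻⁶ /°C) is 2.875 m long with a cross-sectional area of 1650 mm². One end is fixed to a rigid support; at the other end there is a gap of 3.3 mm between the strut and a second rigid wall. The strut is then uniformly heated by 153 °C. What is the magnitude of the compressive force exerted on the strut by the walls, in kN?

Free thermal elongation = αΔT L = 13.2×10⁻⁶ × 153 × 2875 = 5.806 mm.
The gap closes (δ_free > 3.3 mm) and the wall then resists a further 5.806 − 3.3 = 2.506 mm of expansion.
That suppressed elongation corresponds to σ = E·Δ/L = 206×10³ × 2.506/2875 = 179.6 MPa.
P = σA = 179.6 × 1650 = 296.3 kN.

P ≈ 296 kN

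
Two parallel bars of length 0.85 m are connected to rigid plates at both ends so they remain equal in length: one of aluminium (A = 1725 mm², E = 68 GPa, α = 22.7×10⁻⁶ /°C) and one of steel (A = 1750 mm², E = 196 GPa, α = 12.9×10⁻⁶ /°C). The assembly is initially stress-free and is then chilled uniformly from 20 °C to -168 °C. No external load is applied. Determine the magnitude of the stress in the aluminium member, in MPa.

The aluminium has the larger α, so on cooling it would change length more than the steel if both were free. The rigid plates force a common final length, so the aluminium is put into tension and the steel into compression, with equal and opposite forces P (no external load).
Compatibility of the two members (thermal + elastic change equal): (α₁ − α₂)ΔT = P·[1/(A₁E₁) + 1/(A₂E₂)].
|α₁ − α₂|·ΔT = 9.8×10⁻⁶ × 188 = 0.001842.
1/(A₁E₁) + 1/(A₂E₂) = 1/(1725×68×10³) + 1/(1750×196×10³) = 1.144×10⁻⁸ N⁻¹.
P = 0.001842 / 1.144×10⁻⁸ = 161000 N = 161 kN.
σ_{aluminium} = P/A₁ = 161000/1725 = 93.36 MPa, tensile.

σ ≈ 93.4 MPa (tensile)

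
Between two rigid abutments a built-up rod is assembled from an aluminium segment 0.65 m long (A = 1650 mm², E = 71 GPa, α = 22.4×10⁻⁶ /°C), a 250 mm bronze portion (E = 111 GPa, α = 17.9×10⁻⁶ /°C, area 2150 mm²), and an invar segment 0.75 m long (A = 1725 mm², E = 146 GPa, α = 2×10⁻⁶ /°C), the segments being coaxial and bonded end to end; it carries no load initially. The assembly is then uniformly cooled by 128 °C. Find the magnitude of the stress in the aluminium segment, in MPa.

σ ≈ 166 MPa (tensile)

Free thermal contraction of the whole bar: Σ αᵢΔT Lᵢ = 22.4×10⁻⁶×128×650 + 17.9×10⁻⁶×128×250 + 2×10⁻⁶×128×750 = 2.628 mm.
The walls prevent any net length change, so an axial force P (same in every segment) develops. Compatibility: P · Σ Lᵢ/(AᵢEᵢ) = δ_free.
The series flexibility is Σ Lᵢ/(AᵢEᵢ) = 650/(1650×71×10³) + 250/(2150×111×10³) + 750/(1725×146×10³) = 9.574×10⁻⁶ mm/N.
Hence P = δ_free / Σ(L/AE) = 2.628/9.574×10⁻⁶ = 274.5 kN (tensile).
σ_{aluminium} = P / A = 274500 / 1650 = 166.4 MPa.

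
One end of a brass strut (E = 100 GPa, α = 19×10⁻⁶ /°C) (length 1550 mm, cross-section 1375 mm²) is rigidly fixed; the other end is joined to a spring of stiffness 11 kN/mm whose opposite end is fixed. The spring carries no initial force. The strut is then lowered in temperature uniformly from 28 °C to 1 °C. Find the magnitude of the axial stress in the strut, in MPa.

If the spring were absent the strut would shorten by αΔT L = 19×10⁻⁶ × 27 × 1550 = 0.7951 mm.
With a force P in the spring, the elastic change of the strut is PL/(AE) and that of the spring is P/k; compatibility requires their sum to equal δ_free.
P [ L/(AE) + 1/k ] = δ_free → P [ 1550/(1375×100×10³) + 1/(11×10³) ] = 0.7951.
P = 0.7951 / 0.0001022 = 7782 N.
σ = P/A = 7782/1375 = 5.659 MPa.

σ ≈ 5.66 MPa (tensile)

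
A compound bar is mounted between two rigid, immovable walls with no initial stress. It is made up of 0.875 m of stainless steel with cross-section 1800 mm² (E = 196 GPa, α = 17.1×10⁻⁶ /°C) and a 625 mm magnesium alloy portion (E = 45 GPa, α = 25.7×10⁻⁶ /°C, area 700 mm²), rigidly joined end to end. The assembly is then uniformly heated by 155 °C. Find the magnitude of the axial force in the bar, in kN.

P ≈ 215 kN (compressive)

With the walls removed the bar would change length by δ_free = Σ αᵢΔT Lᵢ = 17.1×10⁻⁶×155×875 + 25.7×10⁻⁶×155×625 = 4.809 mm.
Since the ends are fixed, an axial force P builds up, equal in every segment, with P · Σ Lᵢ/(AᵢEᵢ) = δ_free.
The series flexibility is Σ Lᵢ/(AᵢEᵢ) = 875/(1800×196×10³) + 625/(700×45×10³) = 2.232×10⁻⁵ mm/N.
P = 4.809 / 2.232×10⁻⁵ = 215400 N = 215.4 kN, compressive.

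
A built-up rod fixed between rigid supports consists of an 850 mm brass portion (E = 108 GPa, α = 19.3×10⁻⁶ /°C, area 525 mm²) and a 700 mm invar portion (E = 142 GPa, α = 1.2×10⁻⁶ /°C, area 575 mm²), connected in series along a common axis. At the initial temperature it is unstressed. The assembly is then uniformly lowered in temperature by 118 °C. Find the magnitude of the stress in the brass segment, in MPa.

σ ≈ 164 MPa (tensile)

If the supports were absent, the total length change would be Σ αᵢΔT Lᵢ = 19.3×10⁻⁶×118×850 + 1.2×10⁻⁶×118×700 = 2.035 mm.
Since the ends are fixed, an axial force P builds up, equal in every segment, with P · Σ Lᵢ/(AᵢEᵢ) = δ_free.
Σ Lᵢ/(AᵢEᵢ) = 850/(525×108×10³) + 700/(575×142×10³) = 2.356×10⁻⁵ mm/N.
So P = 2.035 / 2.356×10⁻⁵ = 86.36 kN, tensile.
σ_{brass} = P / A = 86360 / 525 = 164.5 MPa.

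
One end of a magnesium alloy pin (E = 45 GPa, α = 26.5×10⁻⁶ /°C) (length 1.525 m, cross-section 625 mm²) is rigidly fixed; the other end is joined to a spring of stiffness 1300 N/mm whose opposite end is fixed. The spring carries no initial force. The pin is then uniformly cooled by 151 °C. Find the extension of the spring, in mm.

δ ≈ 5.7 mm

The unrestrained thermal change is αΔT L = 26.5×10⁻⁶ × 151 × 1525 = 6.102 mm.
Let P be the tensile force in the spring. The pin extends elastically by PL/(AE) and the spring stretches by P/k; together these equal δ_free.
So P = δ_free / [L/(AE) + 1/k] = 6.102 / [ 1525/(625×45×10³) + 1/(1300) ].
P = 6.102 / 0.0008235 = 7411 N.
Spring extension = P/k = 7411/(1300) = 5.7 mm.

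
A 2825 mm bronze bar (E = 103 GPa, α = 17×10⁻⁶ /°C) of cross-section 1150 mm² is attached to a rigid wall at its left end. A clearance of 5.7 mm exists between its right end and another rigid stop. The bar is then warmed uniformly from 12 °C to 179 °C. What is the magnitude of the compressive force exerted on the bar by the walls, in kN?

P ≈ 97.3 kN

If the wall were absent the bar would grow by αΔT L = 17×10⁻⁶ × 167 × 2825 = 8.02 mm.
The gap closes (δ_free > 5.7 mm) and the wall then resists a further 8.02 − 5.7 = 2.32 mm of expansion.
Compatibility: PL/(AE) = 2.32 mm, so σ = P/A = E × (2.32/2825) = 84.59 MPa.
P = σA = 84.59 × 1150 = 97.28 kN.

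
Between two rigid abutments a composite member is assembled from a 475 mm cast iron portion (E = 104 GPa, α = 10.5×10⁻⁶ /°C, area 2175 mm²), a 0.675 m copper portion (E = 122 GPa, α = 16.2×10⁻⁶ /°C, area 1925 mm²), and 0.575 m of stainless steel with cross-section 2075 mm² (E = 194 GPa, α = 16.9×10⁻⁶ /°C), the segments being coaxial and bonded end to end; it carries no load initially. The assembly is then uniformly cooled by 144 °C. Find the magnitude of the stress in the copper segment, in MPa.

With the walls removed the bar would change length by δ_free = Σ αᵢΔT Lᵢ = 10.5×10⁻⁶×144×475 + 16.2×10⁻⁶×144×675 + 16.9×10⁻⁶×144×575 = 3.692 mm.
The rigid supports impose zero overall length change; the single axial force P common to all segments must satisfy P Σ Lᵢ/(AᵢEᵢ) = δ_free.
The series flexibility is Σ Lᵢ/(AᵢEᵢ) = 475/(2175×104×10³) + 675/(1925×122×10³) + 575/(2075×194×10³) = 6.402×10⁻⁶ mm/N.
Hence P = δ_free / Σ(L/AE) = 3.692/6.402×10⁻⁶ = 576.7 kN (tensile).
σ_{copper} = P / A = 576700 / 1925 = 299.6 MPa.

σ ≈ 300 MPa (tensile)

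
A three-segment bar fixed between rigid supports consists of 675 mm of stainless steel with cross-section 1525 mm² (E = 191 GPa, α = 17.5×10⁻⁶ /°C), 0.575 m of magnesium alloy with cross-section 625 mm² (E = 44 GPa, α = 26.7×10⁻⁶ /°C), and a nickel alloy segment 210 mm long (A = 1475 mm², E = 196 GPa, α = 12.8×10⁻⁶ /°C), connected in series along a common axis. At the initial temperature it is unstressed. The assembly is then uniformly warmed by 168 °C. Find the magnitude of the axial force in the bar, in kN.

If the supports were absent, the total length change would be Σ αᵢΔT Lᵢ = 17.5×10⁻⁶×168×675 + 26.7×10⁻⁶×168×575 + 12.8×10⁻⁶×168×210 = 5.015 mm.
Since the ends are fixed, an axial force P builds up, equal in every segment, with P · Σ Lᵢ/(AᵢEᵢ) = δ_free.
Σ Lᵢ/(AᵢEᵢ) = 675/(1525×191×10³) + 575/(625×44×10³) + 210/(1475×196×10³) = 2.395×10⁻⁵ mm/N.
P = 5.015 / 2.395×10⁻⁵ = 209400 N = 209.4 kN, compressive.

P ≈ 209 kN (compressive)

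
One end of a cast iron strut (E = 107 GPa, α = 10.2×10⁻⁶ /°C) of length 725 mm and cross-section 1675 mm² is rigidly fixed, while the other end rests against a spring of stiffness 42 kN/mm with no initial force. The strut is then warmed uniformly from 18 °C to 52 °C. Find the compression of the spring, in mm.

Free thermal expansion: δ_free = αΔT L = 10.2×10⁻⁶ × 34 × 725 = 0.2514 mm.
With a force P in the spring, the elastic change of the strut is PL/(AE) and that of the spring is P/k; compatibility requires their sum to equal δ_free.
So P = δ_free / [L/(AE) + 1/k] = 0.2514 / [ 725/(1675×107×10³) + 1/(42×10³) ].
P = 0.2514 / 2.785×10⁻⁵ = 9026 N.
Spring compression = P/k = 9026/(42×10³) = 0.2149 mm.

δ ≈ 0.215 mm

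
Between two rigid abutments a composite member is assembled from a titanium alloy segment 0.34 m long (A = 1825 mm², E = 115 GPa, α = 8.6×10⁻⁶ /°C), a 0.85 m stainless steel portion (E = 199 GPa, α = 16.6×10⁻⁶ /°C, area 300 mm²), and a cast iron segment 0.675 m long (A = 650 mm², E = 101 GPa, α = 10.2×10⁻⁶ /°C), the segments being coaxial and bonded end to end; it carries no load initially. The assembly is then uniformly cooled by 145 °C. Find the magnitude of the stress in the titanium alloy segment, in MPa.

Free thermal contraction of the whole bar: Σ αᵢΔT Lᵢ = 8.6×10⁻⁶×145×340 + 16.6×10⁻⁶×145×850 + 10.2×10⁻⁶×145×675 = 3.468 mm.
The walls prevent any net length change, so an axial force P (same in every segment) develops. Compatibility: P · Σ Lᵢ/(AᵢEᵢ) = δ_free.
The series flexibility is Σ Lᵢ/(AᵢEᵢ) = 340/(1825×115×10³) + 850/(300×199×10³) + 675/(650×101×10³) = 2.614×10⁻⁵ mm/N.
So P = 3.468 / 2.614×10⁻⁵ = 132.7 kN, tensile.
σ_{titanium alloy} = P / A = 132700 / 1825 = 72.7 MPa.

σ ≈ 72.7 MPa (tensile)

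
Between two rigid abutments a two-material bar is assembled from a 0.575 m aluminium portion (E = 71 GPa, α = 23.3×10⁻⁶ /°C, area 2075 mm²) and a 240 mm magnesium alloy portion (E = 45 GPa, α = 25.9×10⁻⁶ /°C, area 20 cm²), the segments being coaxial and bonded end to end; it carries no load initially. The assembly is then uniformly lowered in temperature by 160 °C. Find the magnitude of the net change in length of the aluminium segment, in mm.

|ΔL| ≈ 0.279 mm

Free thermal contraction of the whole bar: Σ αᵢΔT Lᵢ = 23.3×10⁻⁶×160×575 + 25.9×10⁻⁶×160×240 = 3.138 mm.
The rigid supports impose zero overall length change; the single axial force P common to all segments must satisfy P Σ Lᵢ/(AᵢEᵢ) = δ_free.
Σ Lᵢ/(AᵢEᵢ) = 575/(2075×71×10³) + 240/(2000×45×10³) = 6.57×10⁻⁶ mm/N.
Hence P = δ_free / Σ(L/AE) = 3.138/6.57×10⁻⁶ = 477.7 kN (tensile).
For the aluminium segment, free thermal change = 23.3×10⁻⁶×160×575 = 2.144 mm and elastic change from P = 477700×575/(2075×71×10³) = 1.864 mm; these oppose, so the net change is 0.279 mm (segment shortens).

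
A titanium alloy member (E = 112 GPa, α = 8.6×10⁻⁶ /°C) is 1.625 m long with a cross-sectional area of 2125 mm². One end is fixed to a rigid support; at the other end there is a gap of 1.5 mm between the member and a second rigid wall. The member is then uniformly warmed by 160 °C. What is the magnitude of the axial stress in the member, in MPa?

If the wall were absent the member would grow by αΔT L = 8.6×10⁻⁶ × 160 × 1625 = 2.236 mm.
After closing the 1.5 mm clearance, 2.236 − 1.5 = 0.736 mm of expansion remains to be suppressed by the wall.
That suppressed elongation corresponds to σ = E·Δ/L = 112×10³ × 0.736/1625 = 50.73 MPa.

σ ≈ 50.7 MPa (compressive)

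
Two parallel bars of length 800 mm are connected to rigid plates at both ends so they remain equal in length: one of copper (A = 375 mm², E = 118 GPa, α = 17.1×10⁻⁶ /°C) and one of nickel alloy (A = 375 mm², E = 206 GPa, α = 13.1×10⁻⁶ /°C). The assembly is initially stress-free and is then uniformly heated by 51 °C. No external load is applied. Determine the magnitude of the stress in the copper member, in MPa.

Equilibrium of a rigid end plate with no external load gives equal and opposite internal forces ±P in the two members. Since α_{copper} > α_{nickel alloy}, heating drives the copper into compression and the nickel alloy into tension.
Setting the final lengths equal and cancelling L: (α₁ − α₂)ΔT = P/(A₁E₁) + P/(A₂E₂).
|α₁ − α₂|·ΔT = 4×10⁻⁶ × 51 = 0.000204.
1/(A₁E₁) + 1/(A₂E₂) = 1/(375×118×10³) + 1/(375×206×10³) = 3.554×10⁻⁸ N⁻¹.
P = 0.000204 / 3.554×10⁻⁸ = 5739 N = 5.739 kN.
σ_{copper} = P/A₁ = 5739/375 = 15.31 MPa, compressive.

σ ≈ 15.3 MPa (compressive)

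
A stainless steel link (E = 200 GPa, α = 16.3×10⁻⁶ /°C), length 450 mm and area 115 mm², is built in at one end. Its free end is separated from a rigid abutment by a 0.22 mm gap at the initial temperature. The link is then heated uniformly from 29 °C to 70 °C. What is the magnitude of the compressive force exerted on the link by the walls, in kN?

Free thermal elongation = αΔT L = 16.3×10⁻⁶ × 41 × 450 = 0.3007 mm.
This exceeds the 0.22 mm gap, so the wall pushes back. The portion of expansion that must be recovered elastically is δ_free − gap = 0.3007 − 0.22 = 0.08074 mm.
So σ = E(δ_free − g)/L = 200×10³ × 0.08074/450 = 35.88 MPa.
Force on the wall = σA = 35.88 × 115 mm² = 4.126 kN.

P ≈ 4.13 kN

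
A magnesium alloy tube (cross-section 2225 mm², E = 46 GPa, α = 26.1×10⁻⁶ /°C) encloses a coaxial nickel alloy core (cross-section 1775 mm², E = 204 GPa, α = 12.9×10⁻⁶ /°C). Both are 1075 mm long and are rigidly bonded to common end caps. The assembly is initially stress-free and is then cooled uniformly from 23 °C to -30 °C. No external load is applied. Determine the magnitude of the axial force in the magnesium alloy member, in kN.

P ≈ 55.8 kN (tensile in the magnesium alloy)

Both members must finish at the same length. With the larger α, the magnesium alloy tends to over-contract; the plates restrain it, putting the magnesium alloy in tension and the nickel alloy in compression. With no external load the two internal forces are equal and opposite, magnitude P.
Setting the final lengths equal and cancelling L: (α₁ − α₂)ΔT = P/(A₁E₁) + P/(A₂E₂).
|α₁ − α₂|·ΔT = 13.2×10⁻⁶ × 53 = 0.0006996.
1/(A₁E₁) + 1/(A₂E₂) = 1/(2225×46×10³) + 1/(1775×204×10³) = 1.253×10⁻⁸ N⁻¹.
So P = 0.0006996 / 1.253×10⁻⁸ = 55.82 kN.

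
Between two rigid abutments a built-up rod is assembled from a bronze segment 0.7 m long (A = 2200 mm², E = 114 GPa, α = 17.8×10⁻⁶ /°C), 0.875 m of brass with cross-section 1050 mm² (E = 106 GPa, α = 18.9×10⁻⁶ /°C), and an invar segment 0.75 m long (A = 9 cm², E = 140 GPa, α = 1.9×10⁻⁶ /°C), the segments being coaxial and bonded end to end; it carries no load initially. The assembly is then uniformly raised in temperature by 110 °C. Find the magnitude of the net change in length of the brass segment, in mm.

|ΔL| ≈ 0.235 mm

If the supports were absent, the total length change would be Σ αᵢΔT Lᵢ = 17.8×10⁻⁶×110×700 + 18.9×10⁻⁶×110×875 + 1.9×10⁻⁶×110×750 = 3.346 mm.
The walls prevent any net length change, so an axial force P (same in every segment) develops. Compatibility: P · Σ Lᵢ/(AᵢEᵢ) = δ_free.
Σ Lᵢ/(AᵢEᵢ) = 700/(2200×114×10³) + 875/(1050×106×10³) + 750/(900×140×10³) = 1.661×10⁻⁵ mm/N.
Hence P = δ_free / Σ(L/AE) = 3.346/1.661×10⁻⁵ = 201.5 kN (compressive).
For the brass segment, free thermal change = 18.9×10⁻⁶×110×875 = 1.819 mm and elastic change from P = 201500×875/(1050×106×10³) = 1.584 mm; these oppose, so the net change is 0.235 mm (segment lengthens).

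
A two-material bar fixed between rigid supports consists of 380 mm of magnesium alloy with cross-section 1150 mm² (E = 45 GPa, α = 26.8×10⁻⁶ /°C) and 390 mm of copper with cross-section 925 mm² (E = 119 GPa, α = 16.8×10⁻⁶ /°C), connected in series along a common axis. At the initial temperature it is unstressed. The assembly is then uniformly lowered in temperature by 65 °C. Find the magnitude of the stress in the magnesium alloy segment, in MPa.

σ ≈ 86.9 MPa (tensile)

If the supports were absent, the total length change would be Σ αᵢΔT Lᵢ = 26.8×10⁻⁶×65×380 + 16.8×10⁻⁶×65×390 = 1.088 mm.
Since the ends are fixed, an axial force P builds up, equal in every segment, with P · Σ Lᵢ/(AᵢEᵢ) = δ_free.
The series flexibility is Σ Lᵢ/(AᵢEᵢ) = 380/(1150×45×10³) + 390/(925×119×10³) = 1.089×10⁻⁵ mm/N.
Hence P = δ_free / Σ(L/AE) = 1.088/1.089×10⁻⁵ = 99.93 kN (tensile).
σ_{magnesium alloy} = P / A = 99930 / 1150 = 86.9 MPa.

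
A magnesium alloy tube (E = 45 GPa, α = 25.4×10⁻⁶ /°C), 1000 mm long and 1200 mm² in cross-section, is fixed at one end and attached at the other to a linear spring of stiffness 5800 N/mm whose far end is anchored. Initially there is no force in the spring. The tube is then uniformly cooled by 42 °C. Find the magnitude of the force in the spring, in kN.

P ≈ 5.59 kN

Free thermal contraction: δ_free = αΔT L = 25.4×10⁻⁶ × 42 × 1000 = 1.067 mm.
With a force P in the spring, the elastic change of the tube is PL/(AE) and that of the spring is P/k; compatibility requires their sum to equal δ_free.
P [ L/(AE) + 1/k ] = δ_free → P [ 1000/(1200×45×10³) + 1/(5800) ] = 1.067.
P = 1.067 / 0.0001909 = 5587 N.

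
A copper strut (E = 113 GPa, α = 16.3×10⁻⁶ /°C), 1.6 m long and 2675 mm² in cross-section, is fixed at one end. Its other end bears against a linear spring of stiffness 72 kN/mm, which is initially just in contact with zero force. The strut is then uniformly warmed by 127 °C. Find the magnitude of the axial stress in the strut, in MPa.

σ ≈ 64.5 MPa (compressive)

Free thermal expansion: δ_free = αΔT L = 16.3×10⁻⁶ × 127 × 1600 = 3.312 mm.
Let P be the compressive force at the spring. The strut shortens elastically by PL/(AE) and the spring compresses by P/k; together these equal δ_free.
P [ L/(AE) + 1/k ] = δ_free → P [ 1600/(2675×113×10³) + 1/(72×10³) ] = 3.312.
P = 3.312 / 1.918×10⁻⁵ = 172700 N.
σ = P/A = 172700/2675 = 64.55 MPa.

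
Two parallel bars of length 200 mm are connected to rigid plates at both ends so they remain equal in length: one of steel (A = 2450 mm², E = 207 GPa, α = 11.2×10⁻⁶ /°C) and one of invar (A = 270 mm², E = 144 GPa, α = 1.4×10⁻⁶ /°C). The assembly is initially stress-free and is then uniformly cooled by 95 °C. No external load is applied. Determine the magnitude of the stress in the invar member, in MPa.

The steel has the larger α, so on cooling it would change length more than the invar if both were free. The rigid plates force a common final length, so the steel is put into tension and the invar into compression, with equal and opposite forces P (no external load).
Equating the net (thermal + elastic) strains gives |α₁ − α₂|·ΔT = P·[1/(A₁E₁) + 1/(A₂E₂)].
|α₁ − α₂|·ΔT = 9.8×10⁻⁶ × 95 = 0.000931.
1/(A₁E₁) + 1/(A₂E₂) = 1/(2450×207×10³) + 1/(270×144×10³) = 2.769×10⁻⁸ N⁻¹.
P = 0.000931 / 2.769×10⁻⁸ = 33620 N = 33.62 kN.
σ_{invar} = P/A₂ = 33620/270 = 124.5 MPa, compressive.

σ ≈ 125 MPa (compressive)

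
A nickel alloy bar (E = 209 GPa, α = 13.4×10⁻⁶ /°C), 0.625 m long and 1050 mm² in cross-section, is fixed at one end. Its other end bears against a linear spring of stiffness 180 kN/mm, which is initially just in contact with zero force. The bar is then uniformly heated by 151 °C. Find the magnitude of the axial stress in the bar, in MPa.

The unrestrained thermal change is αΔT L = 13.4×10⁻⁶ × 151 × 625 = 1.265 mm.
Let P be the compressive force at the spring. The bar shortens elastically by PL/(AE) and the spring compresses by P/k; together these equal δ_free.
So P = δ_free / [L/(AE) + 1/k] = 1.265 / [ 625/(1050×209×10³) + 1/(180×10³) ].
P = 1.265 / 8.404×10⁻⁶ = 150500 N.
σ = P/A = 150500/1050 = 143.3 MPa.

σ ≈ 143 MPa (compressive)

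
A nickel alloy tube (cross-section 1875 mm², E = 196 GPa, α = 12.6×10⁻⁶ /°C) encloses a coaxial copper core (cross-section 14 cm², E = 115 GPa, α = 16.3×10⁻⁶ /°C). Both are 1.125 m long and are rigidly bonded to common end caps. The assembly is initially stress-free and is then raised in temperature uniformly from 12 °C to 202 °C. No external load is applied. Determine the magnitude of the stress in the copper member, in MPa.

σ ≈ 56.2 MPa (compressive)

Equilibrium of a rigid end plate with no external load gives equal and opposite internal forces ±P in the two members. Since α_{copper} > α_{nickel alloy}, heating drives the copper into compression and the nickel alloy into tension.
Compatibility of the two members (thermal + elastic change equal): (α₁ − α₂)ΔT = P·[1/(A₁E₁) + 1/(A₂E₂)].
|α₁ − α₂|·ΔT = 3.7×10⁻⁶ × 190 = 0.000703.
1/(A₁E₁) + 1/(A₂E₂) = 1/(1875×196×10³) + 1/(1400×115×10³) = 8.932×10⁻⁹ N⁻¹.
P = 0.000703 / 8.932×10⁻⁹ = 78700 N = 78.7 kN.
σ_{copper} = P/A₂ = 78700/1400 = 56.22 MPa, compressive.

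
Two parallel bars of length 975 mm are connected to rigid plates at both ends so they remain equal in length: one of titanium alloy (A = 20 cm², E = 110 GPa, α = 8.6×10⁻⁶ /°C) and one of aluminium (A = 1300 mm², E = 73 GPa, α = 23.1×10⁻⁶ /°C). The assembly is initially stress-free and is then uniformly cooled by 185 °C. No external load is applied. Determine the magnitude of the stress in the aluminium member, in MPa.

The aluminium has the larger α, so on cooling it would change length more than the titanium alloy if both were free. The rigid plates force a common final length, so the aluminium is put into tension and the titanium alloy into compression, with equal and opposite forces P (no external load).
Equating the net (thermal + elastic) strains gives |α₁ − α₂|·ΔT = P·[1/(A₁E₁) + 1/(A₂E₂)].
|α₁ − α₂|·ΔT = 14.5×10⁻⁶ × 185 = 0.002683.
1/(A₁E₁) + 1/(A₂E₂) = 1/(2000×110×10³) + 1/(1300×73×10³) = 1.508×10⁻⁸ N⁻¹.
So P = 0.002683 / 1.508×10⁻⁸ = 177.9 kN.
σ_{aluminium} = P/A₂ = 177900/1300 = 136.8 MPa, tensile.

σ ≈ 137 MPa (tensile)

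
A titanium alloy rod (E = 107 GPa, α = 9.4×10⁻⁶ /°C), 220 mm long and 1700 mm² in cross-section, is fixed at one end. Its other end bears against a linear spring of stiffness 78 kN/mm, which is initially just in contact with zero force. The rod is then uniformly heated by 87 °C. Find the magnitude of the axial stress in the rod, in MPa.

σ ≈ 7.54 MPa (compressive)

Free thermal expansion: δ_free = αΔT L = 9.4×10⁻⁶ × 87 × 220 = 0.1799 mm.
With a force P in the spring, the elastic change of the rod is PL/(AE) and that of the spring is P/k; compatibility requires their sum to equal δ_free.
So P = δ_free / [L/(AE) + 1/k] = 0.1799 / [ 220/(1700×107×10³) + 1/(78×10³) ].
P = 0.1799 / 1.403×10⁻⁵ = 12820 N.
σ = P/A = 12820/1700 = 7.543 MPa.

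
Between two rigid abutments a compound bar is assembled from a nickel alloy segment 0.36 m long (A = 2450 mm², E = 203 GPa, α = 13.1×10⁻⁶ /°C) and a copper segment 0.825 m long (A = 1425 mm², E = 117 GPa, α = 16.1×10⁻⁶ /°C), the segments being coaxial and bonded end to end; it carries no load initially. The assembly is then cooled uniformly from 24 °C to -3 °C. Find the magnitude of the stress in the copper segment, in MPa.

With the walls removed the bar would change length by δ_free = Σ αᵢΔT Lᵢ = 13.1×10⁻⁶×27×360 + 16.1×10⁻⁶×27×825 = 0.486 mm.
The rigid supports impose zero overall length change; the single axial force P common to all segments must satisfy P Σ Lᵢ/(AᵢEᵢ) = δ_free.
The series flexibility is Σ Lᵢ/(AᵢEᵢ) = 360/(2450×203×10³) + 825/(1425×117×10³) = 5.672×10⁻⁶ mm/N.
So P = 0.486 / 5.672×10⁻⁶ = 85.68 kN, tensile.
σ_{copper} = P / A = 85680 / 1425 = 60.12 MPa.

σ ≈ 60.1 MPa (tensile)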